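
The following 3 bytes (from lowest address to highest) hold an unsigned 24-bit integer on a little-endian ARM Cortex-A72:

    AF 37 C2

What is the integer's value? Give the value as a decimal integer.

12728239

Little-endian stores the least-significant byte at the lowest address.
Reassemble most-significant byte first: C2 37 AF → 0xC237AF.
0xC237AF = 12728239.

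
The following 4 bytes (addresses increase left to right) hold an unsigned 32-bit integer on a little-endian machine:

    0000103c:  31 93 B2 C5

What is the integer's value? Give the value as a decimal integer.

3316814641

In little-endian order the low byte comes first in memory.
Reassemble most-significant byte first: C5 B2 93 31 → 0xC5B29331.
0xC5B29331 = 3316814641.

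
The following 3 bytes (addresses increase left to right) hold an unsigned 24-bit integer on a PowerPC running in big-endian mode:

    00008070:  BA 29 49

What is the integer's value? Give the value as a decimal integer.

In big-endian order the high byte comes first in memory.
The bytes are already most-significant first: 0xBA2949.
0xBA2949 = 12200265.

12200265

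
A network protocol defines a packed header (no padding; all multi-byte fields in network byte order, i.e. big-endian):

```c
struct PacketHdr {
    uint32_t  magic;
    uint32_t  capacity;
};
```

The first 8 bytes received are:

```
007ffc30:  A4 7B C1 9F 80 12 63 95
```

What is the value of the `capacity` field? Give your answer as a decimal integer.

2148688789

`capacity` follows `magic` (4 bytes), so it starts at byte offset 4 and occupies 4 bytes.
Bytes at offsets 4..7: 80 12 63 95.
In big-endian order the high byte comes first in memory.
The bytes are already most-significant first: 0x80126395.
0x80126395 = 2148688789.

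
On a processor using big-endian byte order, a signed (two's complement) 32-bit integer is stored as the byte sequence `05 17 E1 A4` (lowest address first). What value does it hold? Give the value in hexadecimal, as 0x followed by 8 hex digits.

In big-endian order the high byte comes first in memory.
The bytes are already most-significant first: 0x0517E1A4.

0x0517E1A4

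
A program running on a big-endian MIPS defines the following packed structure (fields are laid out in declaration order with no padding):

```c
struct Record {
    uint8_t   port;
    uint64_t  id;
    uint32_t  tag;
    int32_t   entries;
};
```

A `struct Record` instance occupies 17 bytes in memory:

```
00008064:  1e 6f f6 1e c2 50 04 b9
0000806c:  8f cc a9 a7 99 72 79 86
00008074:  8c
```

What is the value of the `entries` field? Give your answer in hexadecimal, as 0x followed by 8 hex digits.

`entries` follows `port` (1 B), `id` (8 B), `tag` (4 B), so it starts at offset 1 + 8 + 4 = 13 and occupies 4 bytes.
Bytes at offsets 13..16: 72 79 86 8C.
Big-endian stores the most-significant byte at the lowest address.
The bytes are already most-significant first: 0x7279868C.

0x7279868C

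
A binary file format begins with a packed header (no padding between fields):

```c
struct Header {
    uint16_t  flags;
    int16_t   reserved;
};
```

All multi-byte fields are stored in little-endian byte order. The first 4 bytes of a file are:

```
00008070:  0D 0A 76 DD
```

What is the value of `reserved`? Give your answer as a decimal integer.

`reserved` follows `flags` (2 bytes), so it starts at byte offset 2 and occupies 2 bytes.
Bytes at offsets 2..3: 76 DD.
Little-endian stores the least-significant byte at the lowest address.
Reassemble most-significant byte first: DD 76 → 0xDD76.
Top bit is set, so as a signed 16-bit value this is 0xDD76 − 2^16 = -8842.

-8842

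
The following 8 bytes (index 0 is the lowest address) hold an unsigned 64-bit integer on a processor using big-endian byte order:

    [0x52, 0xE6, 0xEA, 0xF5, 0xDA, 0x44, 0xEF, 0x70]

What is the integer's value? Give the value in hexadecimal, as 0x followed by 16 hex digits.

Big-endian stores the most-significant byte at the lowest address.
The bytes are already most-significant first: 0x52E6EAF5DA44EF70.

0x52E6EAF5DA44EF70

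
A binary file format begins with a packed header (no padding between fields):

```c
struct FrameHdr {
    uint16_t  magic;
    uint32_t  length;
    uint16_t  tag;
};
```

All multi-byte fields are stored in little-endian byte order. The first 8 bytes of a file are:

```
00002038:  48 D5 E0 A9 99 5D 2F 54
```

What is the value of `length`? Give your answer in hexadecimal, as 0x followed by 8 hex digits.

`length` follows `magic` (2 bytes), so it starts at byte offset 2 and occupies 4 bytes.
Bytes at offsets 2..5: E0 A9 99 5D.
Little-endian: lowest address holds the least-significant byte.
Reassemble most-significant byte first: 5D 99 A9 E0 → 0x5D99A9E0.

0x5D99A9E0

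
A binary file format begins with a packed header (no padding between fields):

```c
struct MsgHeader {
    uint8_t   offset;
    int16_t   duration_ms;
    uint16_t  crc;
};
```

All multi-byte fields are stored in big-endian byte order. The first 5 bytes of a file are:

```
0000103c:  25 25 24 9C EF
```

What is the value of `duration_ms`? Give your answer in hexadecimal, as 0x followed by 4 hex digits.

`duration_ms` follows `offset` (1 byte), so it starts at byte offset 1 and occupies 2 bytes.
Bytes at offsets 1..2: 25 24.
In big-endian order the high byte comes first in memory.
The bytes are already most-significant first: 0x2524.

0x2524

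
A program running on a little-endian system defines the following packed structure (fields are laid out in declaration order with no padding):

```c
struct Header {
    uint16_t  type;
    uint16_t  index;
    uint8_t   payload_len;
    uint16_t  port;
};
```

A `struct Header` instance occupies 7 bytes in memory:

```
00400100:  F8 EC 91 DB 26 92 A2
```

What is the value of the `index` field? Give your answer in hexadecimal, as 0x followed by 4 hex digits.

0xDB91

`index` follows `type` (2 bytes), so it starts at byte offset 2 and occupies 2 bytes.
Bytes at offsets 2..3: 91 DB.
Little-endian stores the least-significant byte at the lowest address.
Reassemble most-significant byte first: DB 91 → 0xDB91.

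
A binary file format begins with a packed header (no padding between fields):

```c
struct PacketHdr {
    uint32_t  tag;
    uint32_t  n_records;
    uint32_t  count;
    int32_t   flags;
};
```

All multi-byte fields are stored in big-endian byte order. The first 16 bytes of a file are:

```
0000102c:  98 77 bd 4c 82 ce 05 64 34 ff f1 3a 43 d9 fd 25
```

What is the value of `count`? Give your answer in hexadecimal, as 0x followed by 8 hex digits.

0x34FFF13A

`count` follows `tag` (4 B), `n_records` (4 B), so it starts at offset 4 + 4 = 8 and occupies 4 bytes.
Bytes at offsets 8..11: 34 FF F1 3A.
Big-endian stores the most-significant byte at the lowest address.
The bytes are already most-significant first: 0x34FFF13A.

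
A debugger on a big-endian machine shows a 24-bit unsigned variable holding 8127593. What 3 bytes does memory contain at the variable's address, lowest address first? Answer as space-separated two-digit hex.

7C 04 69

8127593 in hexadecimal, padded to 24 bits, is 0x7C0469.
Split into bytes (most-significant first): 7C 04 69.
Big-endian stores the most-significant byte at the lowest address.
So the memory order matches the most-significant-first order: 7C 04 69.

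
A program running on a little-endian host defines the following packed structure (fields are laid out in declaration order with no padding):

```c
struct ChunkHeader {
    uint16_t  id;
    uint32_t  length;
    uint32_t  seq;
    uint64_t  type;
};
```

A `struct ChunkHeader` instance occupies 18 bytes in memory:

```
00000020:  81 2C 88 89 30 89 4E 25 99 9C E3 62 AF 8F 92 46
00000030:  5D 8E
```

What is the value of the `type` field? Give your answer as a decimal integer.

10258433121509663459

`type` follows `id` (2 B), `length` (4 B), `seq` (4 B), so it starts at offset 2 + 4 + 4 = 10 and occupies 8 bytes.
Bytes at offsets 10..17: E3 62 AF 8F 92 46 5D 8E.
Little-endian stores the least-significant byte at the lowest address.
Reassemble most-significant byte first: 8E 5D 46 92 8F AF 62 E3 → 0x8E5D46928FAF62E3.
0x8E5D46928FAF62E3 = 10258433121509663459.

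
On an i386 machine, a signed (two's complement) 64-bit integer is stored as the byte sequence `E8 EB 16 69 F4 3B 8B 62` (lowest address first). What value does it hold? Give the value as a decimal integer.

7100835158400887784

Little-endian stores the least-significant byte at the lowest address.
Reassemble most-significant byte first: 62 8B 3B F4 69 16 EB E8 → 0x628B3BF46916EBE8.
0x628B3BF46916EBE8 = 7100835158400887784.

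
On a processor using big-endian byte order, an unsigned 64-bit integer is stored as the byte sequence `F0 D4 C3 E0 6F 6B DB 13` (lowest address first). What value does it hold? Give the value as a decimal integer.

17353710632874793747

Big-endian: lowest address holds the most-significant byte.
The bytes are already most-significant first: 0xF0D4C3E06F6BDB13.
0xF0D4C3E06F6BDB13 = 17353710632874793747.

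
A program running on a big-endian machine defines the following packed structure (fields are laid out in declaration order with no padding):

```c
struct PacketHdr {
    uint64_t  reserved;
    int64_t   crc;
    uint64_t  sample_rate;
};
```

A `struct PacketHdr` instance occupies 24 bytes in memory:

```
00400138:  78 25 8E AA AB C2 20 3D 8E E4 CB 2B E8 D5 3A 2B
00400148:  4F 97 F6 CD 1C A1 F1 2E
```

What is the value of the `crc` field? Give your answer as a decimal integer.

-8150166036183434709

`crc` follows `reserved` (8 bytes), so it starts at byte offset 8 and occupies 8 bytes.
Bytes at offsets 8..15: 8E E4 CB 2B E8 D5 3A 2B.
Big-endian: lowest address holds the most-significant byte.
The bytes are already most-significant first: 0x8EE4CB2BE8D53A2B.
Top bit is set, so as a signed 64-bit value this is 0x8EE4CB2BE8D53A2B − 2^64 = -8150166036183434709.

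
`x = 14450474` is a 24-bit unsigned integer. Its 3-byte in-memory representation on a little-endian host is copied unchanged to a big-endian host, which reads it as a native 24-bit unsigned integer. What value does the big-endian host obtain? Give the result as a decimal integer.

14450474 in 24-bit hexadecimal is 0xDC7F2A.
Stored little-endian, the bytes at ascending addresses are 2A 7F DC.
Read back as big-endian, the last byte is least significant, giving 0x2A7FDC.
0x2A7FDC = 2785244.

2785244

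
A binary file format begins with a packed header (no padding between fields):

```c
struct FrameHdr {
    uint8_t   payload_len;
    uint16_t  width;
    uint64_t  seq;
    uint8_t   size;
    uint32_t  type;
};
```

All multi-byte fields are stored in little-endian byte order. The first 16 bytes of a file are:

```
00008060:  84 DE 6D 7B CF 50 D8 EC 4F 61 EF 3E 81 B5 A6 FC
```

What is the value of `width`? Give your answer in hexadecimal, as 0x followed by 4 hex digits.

`width` follows `payload_len` (1 byte), so it starts at byte offset 1 and occupies 2 bytes.
Bytes at offsets 1..2: DE 6D.
In little-endian order the low byte comes first in memory.
Reassemble most-significant byte first: 6D DE → 0x6DDE.

0x6DDE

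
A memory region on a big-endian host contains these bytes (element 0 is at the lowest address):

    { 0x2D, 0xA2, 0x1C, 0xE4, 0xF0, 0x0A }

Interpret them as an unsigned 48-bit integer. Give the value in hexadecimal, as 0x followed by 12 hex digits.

0x2DA21CE4F00A

Big-endian stores the most-significant byte at the lowest address.
The bytes are already most-significant first: 0x2DA21CE4F00A.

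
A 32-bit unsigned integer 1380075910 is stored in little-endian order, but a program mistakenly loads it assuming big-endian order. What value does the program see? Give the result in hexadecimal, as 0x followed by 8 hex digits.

1380075910 in 32-bit hexadecimal is 0x52424986.
Stored little-endian, the bytes at ascending addresses are 86 49 42 52.
Read back as big-endian, the last byte is least significant, giving 0x86494252.

0x86494252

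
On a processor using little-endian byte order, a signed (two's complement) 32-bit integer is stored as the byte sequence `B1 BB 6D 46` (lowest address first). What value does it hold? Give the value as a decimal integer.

Little-endian stores the least-significant byte at the lowest address.
Reassemble most-significant byte first: 46 6D BB B1 → 0x466DBBB1.
0x466DBBB1 = 1181596593.

1181596593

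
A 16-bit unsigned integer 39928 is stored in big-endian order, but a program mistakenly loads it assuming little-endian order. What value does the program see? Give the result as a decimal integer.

63643

39928 in 16-bit hexadecimal is 0x9BF8.
Stored big-endian, the bytes at ascending addresses are 9B F8.
Read back as little-endian, the first byte is least significant, giving 0xF89B.
0xF89B = 63643.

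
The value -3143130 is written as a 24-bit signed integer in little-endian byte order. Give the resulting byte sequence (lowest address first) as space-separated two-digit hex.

26 0A D0

Two's complement of -3143130 in 24 bits: 3143130 = 0x2FF5DA; invert → 0xD00A25; add 1 → 0xD00A26.
Split into bytes (most-significant first): D0 0A 26.
Little-endian stores the least-significant byte at the lowest address.
So at ascending addresses the bytes are 26 0A D0.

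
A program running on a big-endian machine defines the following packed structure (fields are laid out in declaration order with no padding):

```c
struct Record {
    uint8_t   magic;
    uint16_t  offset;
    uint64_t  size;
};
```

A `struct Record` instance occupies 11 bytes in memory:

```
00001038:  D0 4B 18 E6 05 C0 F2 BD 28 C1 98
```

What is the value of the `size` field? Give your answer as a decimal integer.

16574866152395162008

`size` follows `magic` (1 B), `offset` (2 B), so it starts at offset 1 + 2 = 3 and occupies 8 bytes.
Bytes at offsets 3..10: E6 05 C0 F2 BD 28 C1 98.
Big-endian: lowest address holds the most-significant byte.
The bytes are already most-significant first: 0xE605C0F2BD28C198.
0xE605C0F2BD28C198 = 16574866152395162008.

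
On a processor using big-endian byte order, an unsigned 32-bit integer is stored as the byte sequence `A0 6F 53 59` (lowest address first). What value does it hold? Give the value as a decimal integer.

Big-endian: lowest address holds the most-significant byte.
The bytes are already most-significant first: 0xA06F5359.
0xA06F5359 = 2691650393.

2691650393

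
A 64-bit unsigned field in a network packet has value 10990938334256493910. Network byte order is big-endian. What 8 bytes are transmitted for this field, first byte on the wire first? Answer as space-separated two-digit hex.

98 87 A8 2E B9 94 F5 56

10990938334256493910 in hexadecimal, padded to 64 bits, is 0x9887A82EB994F556.
Split into bytes (most-significant first): 98 87 A8 2E B9 94 F5 56.
Big-endian: lowest address holds the most-significant byte.
So the memory order matches the most-significant-first order: 98 87 A8 2E B9 94 F5 56.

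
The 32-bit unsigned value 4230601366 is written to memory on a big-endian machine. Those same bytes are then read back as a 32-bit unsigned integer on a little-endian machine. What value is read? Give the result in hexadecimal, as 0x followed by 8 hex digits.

0x96DA29FC

4230601366 in 32-bit hexadecimal is 0xFC29DA96.
Stored big-endian, the bytes at ascending addresses are FC 29 DA 96.
Read back as little-endian, the first byte is least significant, giving 0x96DA29FC.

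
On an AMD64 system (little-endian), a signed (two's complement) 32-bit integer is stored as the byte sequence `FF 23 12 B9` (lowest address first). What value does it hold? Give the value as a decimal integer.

Little-endian stores the least-significant byte at the lowest address.
Reassemble most-significant byte first: B9 12 23 FF → 0xB91223FF.
Top bit is set, so as a signed 32-bit value this is 0xB91223FF − 2^32 = -1189993473.

-1189993473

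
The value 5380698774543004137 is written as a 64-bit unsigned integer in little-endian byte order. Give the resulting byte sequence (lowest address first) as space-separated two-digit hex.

5380698774543004137 in hexadecimal, padded to 64 bits, is 0x4AAC1506FC03F1E9.
Split into bytes (most-significant first): 4A AC 15 06 FC 03 F1 E9.
In little-endian order the low byte comes first in memory.
So at ascending addresses the bytes are E9 F1 03 FC 06 15 AC 4A.

E9 F1 03 FC 06 15 AC 4A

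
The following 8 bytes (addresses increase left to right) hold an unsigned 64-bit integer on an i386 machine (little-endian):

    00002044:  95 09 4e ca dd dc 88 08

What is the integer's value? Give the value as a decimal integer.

In little-endian order the low byte comes first in memory.
Reassemble most-significant byte first: 08 88 DC DD CA 4E 09 95 → 0x0888DCDDCA4E0995.
0x0888DCDDCA4E0995 = 614984194276067733.

614984194276067733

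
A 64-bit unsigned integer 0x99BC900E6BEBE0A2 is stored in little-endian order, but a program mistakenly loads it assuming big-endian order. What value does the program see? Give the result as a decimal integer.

Stored little-endian, the bytes at ascending addresses are A2 E0 EB 6B 0E 90 BC 99.
Read back as big-endian, the last byte is least significant, giving 0xA2E0EB6B0E90BC99.
0xA2E0EB6B0E90BC99 = 11736639473965907097.

11736639473965907097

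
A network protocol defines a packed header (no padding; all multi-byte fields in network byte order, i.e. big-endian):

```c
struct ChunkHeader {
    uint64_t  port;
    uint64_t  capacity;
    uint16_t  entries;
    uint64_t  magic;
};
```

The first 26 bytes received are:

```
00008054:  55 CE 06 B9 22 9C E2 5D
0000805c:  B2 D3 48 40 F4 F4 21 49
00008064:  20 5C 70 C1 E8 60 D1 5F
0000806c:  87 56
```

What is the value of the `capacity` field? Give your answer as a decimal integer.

`capacity` follows `port` (8 bytes), so it starts at byte offset 8 and occupies 8 bytes.
Bytes at offsets 8..15: B2 D3 48 40 F4 F4 21 49.
In big-endian order the high byte comes first in memory.
The bytes are already most-significant first: 0xB2D34840F4F42149.
0xB2D34840F4F42149 = 12885722402661867849.

12885722402661867849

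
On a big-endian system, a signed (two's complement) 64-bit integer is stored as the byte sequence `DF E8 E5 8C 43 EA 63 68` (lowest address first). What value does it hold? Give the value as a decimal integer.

Big-endian: lowest address holds the most-significant byte.
The bytes are already most-significant first: 0xDFE8E58C43EA6368.
Top bit is set, so as a signed 64-bit value this is 0xDFE8E58C43EA6368 − 2^64 = -2312346018057133208.

-2312346018057133208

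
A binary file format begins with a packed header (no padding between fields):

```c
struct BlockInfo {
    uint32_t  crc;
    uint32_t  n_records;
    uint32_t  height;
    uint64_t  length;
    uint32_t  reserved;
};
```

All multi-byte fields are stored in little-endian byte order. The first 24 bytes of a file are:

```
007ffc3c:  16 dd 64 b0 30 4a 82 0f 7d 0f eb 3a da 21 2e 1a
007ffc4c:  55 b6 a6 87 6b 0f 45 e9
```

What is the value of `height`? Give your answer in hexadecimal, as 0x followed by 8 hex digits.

0x3AEB0F7D

`height` follows `crc` (4 B), `n_records` (4 B), so it starts at offset 4 + 4 = 8 and occupies 4 bytes.
Bytes at offsets 8..11: 7D 0F EB 3A.
Little-endian: lowest address holds the least-significant byte.
Reassemble most-significant byte first: 3A EB 0F 7D → 0x3AEB0F7D.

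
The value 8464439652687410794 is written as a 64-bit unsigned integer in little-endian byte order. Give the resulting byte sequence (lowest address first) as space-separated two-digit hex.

8464439652687410794 in hexadecimal, padded to 64 bits, is 0x7577BB048129F66A.
Split into bytes (most-significant first): 75 77 BB 04 81 29 F6 6A.
Little-endian: lowest address holds the least-significant byte.
So at ascending addresses the bytes are 6A F6 29 81 04 BB 77 75.

6A F6 29 81 04 BB 77 75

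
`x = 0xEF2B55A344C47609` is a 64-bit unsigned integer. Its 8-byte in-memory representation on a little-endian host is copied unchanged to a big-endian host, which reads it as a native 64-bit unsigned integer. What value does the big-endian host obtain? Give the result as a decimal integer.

681948192670297071

Stored little-endian, the bytes at ascending addresses are 09 76 C4 44 A3 55 2B EF.
Read back as big-endian, the last byte is least significant, giving 0x0976C444A3552BEF.
0x0976C444A3552BEF = 681948192670297071.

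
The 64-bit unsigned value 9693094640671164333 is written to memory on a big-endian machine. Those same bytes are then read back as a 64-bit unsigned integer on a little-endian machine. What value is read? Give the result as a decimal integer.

12504088437559297158

9693094640671164333 in 64-bit hexadecimal is 0x8684CA382F7287AD.
Stored big-endian, the bytes at ascending addresses are 86 84 CA 38 2F 72 87 AD.
Read back as little-endian, the first byte is least significant, giving 0xAD87722F38CA8486.
0xAD87722F38CA8486 = 12504088437559297158.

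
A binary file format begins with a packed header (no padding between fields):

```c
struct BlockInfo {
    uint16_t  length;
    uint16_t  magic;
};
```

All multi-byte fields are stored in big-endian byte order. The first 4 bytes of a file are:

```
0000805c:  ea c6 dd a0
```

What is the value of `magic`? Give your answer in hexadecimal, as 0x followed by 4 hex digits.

0xDDA0

`magic` follows `length` (2 bytes), so it starts at byte offset 2 and occupies 2 bytes.
Bytes at offsets 2..3: DD A0.
Big-endian: lowest address holds the most-significant byte.
The bytes are already most-significant first: 0xDDA0.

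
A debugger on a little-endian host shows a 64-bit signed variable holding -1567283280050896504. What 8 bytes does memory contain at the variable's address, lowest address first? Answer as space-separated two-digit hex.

Two's complement of -1567283280050896504 in 64 bits: 1567283280050896504 = 0x15C01BD6E1D7BE78; invert → 0xEA3FE4291E284187; add 1 → 0xEA3FE4291E284188.
Split into bytes (most-significant first): EA 3F E4 29 1E 28 41 88.
Little-endian: lowest address holds the least-significant byte.
So at ascending addresses the bytes are 88 41 28 1E 29 E4 3F EA.

88 41 28 1E 29 E4 3F EA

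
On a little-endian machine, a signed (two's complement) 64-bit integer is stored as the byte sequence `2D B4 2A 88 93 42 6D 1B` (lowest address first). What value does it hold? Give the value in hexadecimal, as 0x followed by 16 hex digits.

0x1B6D4293882AB42D

Little-endian: lowest address holds the least-significant byte.
Reassemble most-significant byte first: 1B 6D 42 93 88 2A B4 2D → 0x1B6D4293882AB42D.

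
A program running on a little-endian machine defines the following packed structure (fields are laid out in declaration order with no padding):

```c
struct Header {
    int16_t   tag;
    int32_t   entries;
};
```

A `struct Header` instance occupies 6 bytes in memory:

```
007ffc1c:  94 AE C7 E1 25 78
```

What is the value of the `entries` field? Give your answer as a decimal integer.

`entries` follows `tag` (2 bytes), so it starts at byte offset 2 and occupies 4 bytes.
Bytes at offsets 2..5: C7 E1 25 78.
In little-endian order the low byte comes first in memory.
Reassemble most-significant byte first: 78 25 E1 C7 → 0x7825E1C7.
0x7825E1C7 = 2015748551.

2015748551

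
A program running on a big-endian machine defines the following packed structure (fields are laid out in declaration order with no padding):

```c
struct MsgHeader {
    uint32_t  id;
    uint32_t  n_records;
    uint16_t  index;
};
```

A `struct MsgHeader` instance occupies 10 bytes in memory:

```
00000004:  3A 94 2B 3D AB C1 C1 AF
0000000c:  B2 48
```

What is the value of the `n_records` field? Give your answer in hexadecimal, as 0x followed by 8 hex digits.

`n_records` follows `id` (4 bytes), so it starts at byte offset 4 and occupies 4 bytes.
Bytes at offsets 4..7: AB C1 C1 AF.
Big-endian stores the most-significant byte at the lowest address.
The bytes are already most-significant first: 0xABC1C1AF.

0xABC1C1AF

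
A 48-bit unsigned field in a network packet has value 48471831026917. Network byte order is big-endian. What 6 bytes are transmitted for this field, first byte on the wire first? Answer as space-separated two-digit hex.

48471831026917 in hexadecimal, padded to 48 bits, is 0x2C15BA451CE5.
Split into bytes (most-significant first): 2C 15 BA 45 1C E5.
Big-endian stores the most-significant byte at the lowest address.
So the memory order matches the most-significant-first order: 2C 15 BA 45 1C E5.

2C 15 BA 45 1C E5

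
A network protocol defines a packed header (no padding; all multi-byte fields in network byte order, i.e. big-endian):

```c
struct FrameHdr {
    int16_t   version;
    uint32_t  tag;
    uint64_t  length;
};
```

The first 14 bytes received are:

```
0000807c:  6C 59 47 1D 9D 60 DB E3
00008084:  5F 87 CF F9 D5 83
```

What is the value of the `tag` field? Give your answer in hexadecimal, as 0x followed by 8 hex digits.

0x471D9D60

`tag` follows `version` (2 bytes), so it starts at byte offset 2 and occupies 4 bytes.
Bytes at offsets 2..5: 47 1D 9D 60.
Big-endian stores the most-significant byte at the lowest address.
The bytes are already most-significant first: 0x471D9D60.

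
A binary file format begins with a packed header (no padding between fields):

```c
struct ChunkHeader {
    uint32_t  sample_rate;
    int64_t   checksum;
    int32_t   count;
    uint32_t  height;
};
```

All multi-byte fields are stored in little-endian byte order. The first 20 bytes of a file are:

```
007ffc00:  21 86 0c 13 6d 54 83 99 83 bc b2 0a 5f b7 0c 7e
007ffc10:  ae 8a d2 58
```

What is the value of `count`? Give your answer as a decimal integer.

`count` follows `sample_rate` (4 B), `checksum` (8 B), so it starts at offset 4 + 8 = 12 and occupies 4 bytes.
Bytes at offsets 12..15: 5F B7 0C 7E.
Little-endian: lowest address holds the least-significant byte.
Reassemble most-significant byte first: 7E 0C B7 5F → 0x7E0CB75F.
0x7E0CB75F = 2114762591.

2114762591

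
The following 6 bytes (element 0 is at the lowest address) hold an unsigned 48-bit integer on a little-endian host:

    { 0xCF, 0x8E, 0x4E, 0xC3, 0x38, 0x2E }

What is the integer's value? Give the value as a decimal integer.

Little-endian: lowest address holds the least-significant byte.
Reassemble most-significant byte first: 2E 38 C3 4E 8E CF → 0x2E38C34E8ECF.
0x2E38C34E8ECF = 50821329751759.

50821329751759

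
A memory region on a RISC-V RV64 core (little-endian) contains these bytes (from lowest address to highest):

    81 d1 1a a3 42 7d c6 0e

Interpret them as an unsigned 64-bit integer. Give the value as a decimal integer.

In little-endian order the low byte comes first in memory.
Reassemble most-significant byte first: 0E C6 7D 42 A3 1A D1 81 → 0x0EC67D42A31AD181.
0x0EC67D42A31AD181 = 1064676087077458305.

1064676087077458305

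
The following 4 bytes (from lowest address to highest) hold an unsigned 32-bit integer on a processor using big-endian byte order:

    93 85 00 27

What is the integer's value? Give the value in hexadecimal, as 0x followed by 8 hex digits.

Big-endian: lowest address holds the most-significant byte.
The bytes are already most-significant first: 0x93850027.

0x93850027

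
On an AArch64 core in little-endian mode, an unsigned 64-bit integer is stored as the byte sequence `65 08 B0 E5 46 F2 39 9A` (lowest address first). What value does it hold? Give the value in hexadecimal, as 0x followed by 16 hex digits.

0x9A39F246E5B00865

Little-endian: lowest address holds the least-significant byte.
Reassemble most-significant byte first: 9A 39 F2 46 E5 B0 08 65 → 0x9A39F246E5B00865.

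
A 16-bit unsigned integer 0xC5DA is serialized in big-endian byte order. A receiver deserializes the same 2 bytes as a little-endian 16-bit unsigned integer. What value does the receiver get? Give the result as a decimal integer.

56005

Stored big-endian, the bytes at ascending addresses are C5 DA.
Read back as little-endian, the first byte is least significant, giving 0xDAC5.
0xDAC5 = 56005.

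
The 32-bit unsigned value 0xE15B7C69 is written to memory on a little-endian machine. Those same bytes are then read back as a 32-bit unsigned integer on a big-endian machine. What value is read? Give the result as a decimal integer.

Stored little-endian, the bytes at ascending addresses are 69 7C 5B E1.
Read back as big-endian, the last byte is least significant, giving 0x697C5BE1.
0x697C5BE1 = 1769757665.

1769757665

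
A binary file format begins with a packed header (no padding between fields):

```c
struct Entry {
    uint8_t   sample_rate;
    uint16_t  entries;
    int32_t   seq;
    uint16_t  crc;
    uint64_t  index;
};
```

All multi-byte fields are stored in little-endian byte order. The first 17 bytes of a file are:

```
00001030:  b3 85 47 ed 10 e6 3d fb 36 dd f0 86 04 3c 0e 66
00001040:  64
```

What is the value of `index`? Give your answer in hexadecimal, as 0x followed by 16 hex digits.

`index` follows `sample_rate` (1 B), `entries` (2 B), `seq` (4 B), `crc` (2 B), so it starts at offset 1 + 2 + 4 + 2 = 9 and occupies 8 bytes.
Bytes at offsets 9..16: DD F0 86 04 3C 0E 66 64.
Little-endian stores the least-significant byte at the lowest address.
Reassemble most-significant byte first: 64 66 0E 3C 04 86 F0 DD → 0x64660E3C0486F0DD.

0x64660E3C0486F0DD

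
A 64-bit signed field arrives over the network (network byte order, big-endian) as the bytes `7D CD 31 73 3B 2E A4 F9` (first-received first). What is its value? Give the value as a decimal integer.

9064955995950589177

In big-endian order the high byte comes first in memory.
The bytes are already most-significant first: 0x7DCD31733B2EA4F9.
0x7DCD31733B2EA4F9 = 9064955995950589177.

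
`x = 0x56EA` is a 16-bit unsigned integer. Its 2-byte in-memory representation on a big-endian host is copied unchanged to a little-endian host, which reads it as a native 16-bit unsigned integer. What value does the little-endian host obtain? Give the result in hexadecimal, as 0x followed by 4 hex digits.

Stored big-endian, the bytes at ascending addresses are 56 EA.
Read back as little-endian, the first byte is least significant, giving 0xEA56.

0xEA56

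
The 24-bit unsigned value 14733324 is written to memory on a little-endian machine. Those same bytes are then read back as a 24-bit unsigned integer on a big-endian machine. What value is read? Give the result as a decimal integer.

14733324 in 24-bit hexadecimal is 0xE0D00C.
Stored little-endian, the bytes at ascending addresses are 0C D0 E0.
Read back as big-endian, the last byte is least significant, giving 0x0CD0E0.
0x0CD0E0 = 839904.

839904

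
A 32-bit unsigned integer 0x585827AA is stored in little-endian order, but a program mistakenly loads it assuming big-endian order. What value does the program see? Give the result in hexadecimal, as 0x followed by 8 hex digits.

Stored little-endian, the bytes at ascending addresses are AA 27 58 58.
Read back as big-endian, the last byte is least significant, giving 0xAA275858.

0xAA275858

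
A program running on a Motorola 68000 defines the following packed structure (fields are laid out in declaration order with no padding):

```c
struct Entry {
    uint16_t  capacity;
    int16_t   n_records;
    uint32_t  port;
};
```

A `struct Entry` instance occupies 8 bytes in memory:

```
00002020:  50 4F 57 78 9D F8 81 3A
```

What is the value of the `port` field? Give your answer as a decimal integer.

`port` follows `capacity` (2 B), `n_records` (2 B), so it starts at offset 2 + 2 = 4 and occupies 4 bytes.
Bytes at offsets 4..7: 9D F8 81 3A.
Big-endian stores the most-significant byte at the lowest address.
The bytes are already most-significant first: 0x9DF8813A.
0x9DF8813A = 2650308922.

2650308922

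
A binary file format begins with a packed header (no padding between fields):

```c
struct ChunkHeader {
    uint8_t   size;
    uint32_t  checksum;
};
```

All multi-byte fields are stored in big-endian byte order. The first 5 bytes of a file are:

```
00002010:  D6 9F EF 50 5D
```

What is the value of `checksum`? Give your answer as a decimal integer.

2683261021

`checksum` follows `size` (1 byte), so it starts at byte offset 1 and occupies 4 bytes.
Bytes at offsets 1..4: 9F EF 50 5D.
Big-endian stores the most-significant byte at the lowest address.
The bytes are already most-significant first: 0x9FEF505D.
0x9FEF505D = 2683261021.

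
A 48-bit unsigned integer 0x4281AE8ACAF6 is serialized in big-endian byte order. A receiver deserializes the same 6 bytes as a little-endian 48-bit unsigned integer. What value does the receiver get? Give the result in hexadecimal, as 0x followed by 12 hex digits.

0xF6CA8AAE8142

Stored big-endian, the bytes at ascending addresses are 42 81 AE 8A CA F6.
Read back as little-endian, the first byte is least significant, giving 0xF6CA8AAE8142.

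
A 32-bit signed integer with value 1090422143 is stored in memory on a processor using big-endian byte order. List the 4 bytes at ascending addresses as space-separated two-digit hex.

1090422143 in hexadecimal, padded to 32 bits, is 0x40FE857F.
Split into bytes (most-significant first): 40 FE 85 7F.
Big-endian stores the most-significant byte at the lowest address.
So the memory order matches the most-significant-first order: 40 FE 85 7F.

40 FE 85 7F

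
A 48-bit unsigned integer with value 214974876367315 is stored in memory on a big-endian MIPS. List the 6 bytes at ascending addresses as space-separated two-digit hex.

C3 84 BD 24 39 D3

214974876367315 in hexadecimal, padded to 48 bits, is 0xC384BD2439D3.
Split into bytes (most-significant first): C3 84 BD 24 39 D3.
Big-endian stores the most-significant byte at the lowest address.
So the memory order matches the most-significant-first order: C3 84 BD 24 39 D3.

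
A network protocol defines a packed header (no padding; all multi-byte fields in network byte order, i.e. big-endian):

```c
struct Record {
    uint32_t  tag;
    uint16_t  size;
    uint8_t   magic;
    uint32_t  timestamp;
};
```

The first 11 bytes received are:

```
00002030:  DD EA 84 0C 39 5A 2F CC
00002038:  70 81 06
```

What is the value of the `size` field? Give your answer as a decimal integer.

`size` follows `tag` (4 bytes), so it starts at byte offset 4 and occupies 2 bytes.
Bytes at offsets 4..5: 39 5A.
In big-endian order the high byte comes first in memory.
The bytes are already most-significant first: 0x395A.
0x395A = 14682.

14682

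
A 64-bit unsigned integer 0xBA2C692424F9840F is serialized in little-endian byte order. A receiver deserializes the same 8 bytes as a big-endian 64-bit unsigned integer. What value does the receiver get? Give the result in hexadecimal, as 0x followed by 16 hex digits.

Stored little-endian, the bytes at ascending addresses are 0F 84 F9 24 24 69 2C BA.
Read back as big-endian, the last byte is least significant, giving 0x0F84F92424692CBA.

0x0F84F92424692CBA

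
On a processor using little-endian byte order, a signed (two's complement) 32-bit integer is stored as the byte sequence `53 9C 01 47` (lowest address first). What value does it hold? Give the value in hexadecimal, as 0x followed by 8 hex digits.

Little-endian: lowest address holds the least-significant byte.
Reassemble most-significant byte first: 47 01 9C 53 → 0x47019C53.

0x47019C53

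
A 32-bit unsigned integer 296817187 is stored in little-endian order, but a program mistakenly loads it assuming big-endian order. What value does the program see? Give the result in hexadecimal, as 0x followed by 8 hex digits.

296817187 in 32-bit hexadecimal is 0x11B11223.
Stored little-endian, the bytes at ascending addresses are 23 12 B1 11.
Read back as big-endian, the last byte is least significant, giving 0x2312B111.

0x2312B111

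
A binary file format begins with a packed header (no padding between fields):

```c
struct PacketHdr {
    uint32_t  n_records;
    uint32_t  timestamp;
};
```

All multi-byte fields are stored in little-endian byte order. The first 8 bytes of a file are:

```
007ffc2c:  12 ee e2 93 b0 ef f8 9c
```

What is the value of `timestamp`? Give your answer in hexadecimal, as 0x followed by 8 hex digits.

0x9CF8EFB0

`timestamp` follows `n_records` (4 bytes), so it starts at byte offset 4 and occupies 4 bytes.
Bytes at offsets 4..7: B0 EF F8 9C.
In little-endian order the low byte comes first in memory.
Reassemble most-significant byte first: 9C F8 EF B0 → 0x9CF8EFB0.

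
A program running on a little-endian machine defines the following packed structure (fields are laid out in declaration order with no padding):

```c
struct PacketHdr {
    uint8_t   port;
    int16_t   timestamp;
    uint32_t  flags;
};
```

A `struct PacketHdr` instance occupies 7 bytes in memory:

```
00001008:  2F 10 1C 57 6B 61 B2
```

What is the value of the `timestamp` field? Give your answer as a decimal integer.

7184

`timestamp` follows `port` (1 byte), so it starts at byte offset 1 and occupies 2 bytes.
Bytes at offsets 1..2: 10 1C.
Little-endian: lowest address holds the least-significant byte.
Reassemble most-significant byte first: 1C 10 → 0x1C10.
0x1C10 = 7184.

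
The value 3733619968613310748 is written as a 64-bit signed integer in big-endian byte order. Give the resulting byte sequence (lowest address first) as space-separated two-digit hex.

33 D0 7B 94 73 80 61 1C

3733619968613310748 in hexadecimal, padded to 64 bits, is 0x33D07B947380611C.
Split into bytes (most-significant first): 33 D0 7B 94 73 80 61 1C.
Big-endian stores the most-significant byte at the lowest address.
So the memory order matches the most-significant-first order: 33 D0 7B 94 73 80 61 1C.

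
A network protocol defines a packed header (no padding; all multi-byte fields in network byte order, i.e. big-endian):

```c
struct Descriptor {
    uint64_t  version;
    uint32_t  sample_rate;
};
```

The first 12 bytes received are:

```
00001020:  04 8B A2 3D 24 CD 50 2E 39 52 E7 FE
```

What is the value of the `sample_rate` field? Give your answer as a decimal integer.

961734654

`sample_rate` follows `version` (8 bytes), so it starts at byte offset 8 and occupies 4 bytes.
Bytes at offsets 8..11: 39 52 E7 FE.
Big-endian: lowest address holds the most-significant byte.
The bytes are already most-significant first: 0x3952E7FE.
0x3952E7FE = 961734654.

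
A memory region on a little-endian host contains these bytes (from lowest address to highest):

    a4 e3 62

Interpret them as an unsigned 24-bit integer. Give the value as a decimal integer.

6480804

Little-endian stores the least-significant byte at the lowest address.
Reassemble most-significant byte first: 62 E3 A4 → 0x62E3A4.
0x62E3A4 = 6480804.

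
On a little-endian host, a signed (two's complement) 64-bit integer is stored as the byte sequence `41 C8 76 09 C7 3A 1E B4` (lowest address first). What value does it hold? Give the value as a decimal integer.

Little-endian stores the least-significant byte at the lowest address.
Reassemble most-significant byte first: B4 1E 3A C7 09 76 C8 41 → 0xB41E3AC70976C841.
Top bit is set, so as a signed 64-bit value this is 0xB41E3AC70976C841 − 2^64 = -5467868271049521087.

-5467868271049521087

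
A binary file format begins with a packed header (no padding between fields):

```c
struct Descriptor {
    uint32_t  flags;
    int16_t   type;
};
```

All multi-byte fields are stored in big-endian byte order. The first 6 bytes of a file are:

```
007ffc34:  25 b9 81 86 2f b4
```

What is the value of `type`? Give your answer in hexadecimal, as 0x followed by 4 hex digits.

`type` follows `flags` (4 bytes), so it starts at byte offset 4 and occupies 2 bytes.
Bytes at offsets 4..5: 2F B4.
Big-endian: lowest address holds the most-significant byte.
The bytes are already most-significant first: 0x2FB4.

0x2FB4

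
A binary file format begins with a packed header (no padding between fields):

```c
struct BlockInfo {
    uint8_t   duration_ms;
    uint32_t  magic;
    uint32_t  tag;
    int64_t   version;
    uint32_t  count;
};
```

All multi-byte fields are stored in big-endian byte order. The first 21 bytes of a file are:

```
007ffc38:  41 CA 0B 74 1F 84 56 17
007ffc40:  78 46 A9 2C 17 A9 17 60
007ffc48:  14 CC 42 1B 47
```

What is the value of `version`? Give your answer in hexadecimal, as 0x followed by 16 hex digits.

`version` follows `duration_ms` (1 B), `magic` (4 B), `tag` (4 B), so it starts at offset 1 + 4 + 4 = 9 and occupies 8 bytes.
Bytes at offsets 9..16: 46 A9 2C 17 A9 17 60 14.
Big-endian stores the most-significant byte at the lowest address.
The bytes are already most-significant first: 0x46A92C17A9176014.

0x46A92C17A9176014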